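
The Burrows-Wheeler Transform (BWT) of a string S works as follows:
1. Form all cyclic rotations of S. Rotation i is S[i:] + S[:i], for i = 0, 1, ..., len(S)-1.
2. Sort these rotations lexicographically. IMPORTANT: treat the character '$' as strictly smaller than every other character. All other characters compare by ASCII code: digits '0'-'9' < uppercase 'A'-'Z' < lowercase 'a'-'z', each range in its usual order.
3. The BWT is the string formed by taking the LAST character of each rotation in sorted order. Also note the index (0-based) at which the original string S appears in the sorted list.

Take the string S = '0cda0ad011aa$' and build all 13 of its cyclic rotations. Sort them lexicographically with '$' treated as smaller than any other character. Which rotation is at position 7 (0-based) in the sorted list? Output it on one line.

Answer: a0ad011aa$0cd

Derivation:
All 13 rotations (rotation i = S[i:]+S[:i]):
  rot[0] = 0cda0ad011aa$
  rot[1] = cda0ad011aa$0
  rot[2] = da0ad011aa$0c
  rot[3] = a0ad011aa$0cd
  rot[4] = 0ad011aa$0cda
  rot[5] = ad011aa$0cda0
  rot[6] = d011aa$0cda0a
  rot[7] = 011aa$0cda0ad
  rot[8] = 11aa$0cda0ad0
  rot[9] = 1aa$0cda0ad01
  rot[10] = aa$0cda0ad011
  rot[11] = a$0cda0ad011a
  rot[12] = $0cda0ad011aa
Sorted (with $ < everything):
  sorted[0] = $0cda0ad011aa
  sorted[1] = 011aa$0cda0ad
  sorted[2] = 0ad011aa$0cda
  sorted[3] = 0cda0ad011aa$
  sorted[4] = 11aa$0cda0ad0
  sorted[5] = 1aa$0cda0ad01
  sorted[6] = a$0cda0ad011a
  sorted[7] = a0ad011aa$0cd
  sorted[8] = aa$0cda0ad011
  sorted[9] = ad011aa$0cda0
  sorted[10] = cda0ad011aa$0
  sorted[11] = d011aa$0cda0a
  sorted[12] = da0ad011aa$0c
sorted[7] = a0ad011aa$0cd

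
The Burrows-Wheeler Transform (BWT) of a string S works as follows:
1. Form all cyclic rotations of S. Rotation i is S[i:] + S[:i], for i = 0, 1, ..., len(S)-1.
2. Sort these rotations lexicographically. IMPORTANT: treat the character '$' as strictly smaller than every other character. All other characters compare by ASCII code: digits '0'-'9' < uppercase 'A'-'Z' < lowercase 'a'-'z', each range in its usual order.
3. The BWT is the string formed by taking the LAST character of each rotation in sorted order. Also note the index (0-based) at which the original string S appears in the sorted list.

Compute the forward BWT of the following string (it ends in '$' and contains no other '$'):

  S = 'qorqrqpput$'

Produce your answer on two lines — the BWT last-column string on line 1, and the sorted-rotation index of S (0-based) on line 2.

Answer: tqqp$rrqoup
4

Derivation:
All 11 rotations (rotation i = S[i:]+S[:i]):
  rot[0] = qorqrqpput$
  rot[1] = orqrqpput$q
  rot[2] = rqrqpput$qo
  rot[3] = qrqpput$qor
  rot[4] = rqpput$qorq
  rot[5] = qpput$qorqr
  rot[6] = pput$qorqrq
  rot[7] = put$qorqrqp
  rot[8] = ut$qorqrqpp
  rot[9] = t$qorqrqppu
  rot[10] = $qorqrqpput
Sorted (with $ < everything):
  sorted[0] = $qorqrqpput  (last char: 't')
  sorted[1] = orqrqpput$q  (last char: 'q')
  sorted[2] = pput$qorqrq  (last char: 'q')
  sorted[3] = put$qorqrqp  (last char: 'p')
  sorted[4] = qorqrqpput$  (last char: '$')
  sorted[5] = qpput$qorqr  (last char: 'r')
  sorted[6] = qrqpput$qor  (last char: 'r')
  sorted[7] = rqpput$qorq  (last char: 'q')
  sorted[8] = rqrqpput$qo  (last char: 'o')
  sorted[9] = t$qorqrqppu  (last char: 'u')
  sorted[10] = ut$qorqrqpp  (last char: 'p')
Last column: tqqp$rrqoup
Original string S is at sorted index 4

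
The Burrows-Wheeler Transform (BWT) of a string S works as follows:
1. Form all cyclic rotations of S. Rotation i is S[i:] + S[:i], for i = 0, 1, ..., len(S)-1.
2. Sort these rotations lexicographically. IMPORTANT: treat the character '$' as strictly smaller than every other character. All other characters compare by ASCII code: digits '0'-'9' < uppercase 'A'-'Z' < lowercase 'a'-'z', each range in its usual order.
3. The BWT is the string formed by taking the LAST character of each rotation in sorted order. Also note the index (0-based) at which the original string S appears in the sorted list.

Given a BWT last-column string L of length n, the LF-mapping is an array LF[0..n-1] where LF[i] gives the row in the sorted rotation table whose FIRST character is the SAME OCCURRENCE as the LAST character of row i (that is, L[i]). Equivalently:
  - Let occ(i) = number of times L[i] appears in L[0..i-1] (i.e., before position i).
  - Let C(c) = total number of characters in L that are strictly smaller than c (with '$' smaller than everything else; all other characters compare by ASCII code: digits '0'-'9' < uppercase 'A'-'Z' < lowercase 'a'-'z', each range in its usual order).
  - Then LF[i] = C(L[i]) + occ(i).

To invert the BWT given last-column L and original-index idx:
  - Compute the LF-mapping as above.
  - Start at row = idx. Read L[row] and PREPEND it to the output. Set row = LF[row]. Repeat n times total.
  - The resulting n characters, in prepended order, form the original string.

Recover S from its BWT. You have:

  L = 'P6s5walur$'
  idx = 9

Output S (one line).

LF mapping: 3 2 7 1 9 4 5 8 6 0
Walk LF starting at row 9, prepending L[row]:
  step 1: row=9, L[9]='$', prepend. Next row=LF[9]=0
  step 2: row=0, L[0]='P', prepend. Next row=LF[0]=3
  step 3: row=3, L[3]='5', prepend. Next row=LF[3]=1
  step 4: row=1, L[1]='6', prepend. Next row=LF[1]=2
  step 5: row=2, L[2]='s', prepend. Next row=LF[2]=7
  step 6: row=7, L[7]='u', prepend. Next row=LF[7]=8
  step 7: row=8, L[8]='r', prepend. Next row=LF[8]=6
  step 8: row=6, L[6]='l', prepend. Next row=LF[6]=5
  step 9: row=5, L[5]='a', prepend. Next row=LF[5]=4
  step 10: row=4, L[4]='w', prepend. Next row=LF[4]=9
Reversed output: walrus65P$

Answer: walrus65P$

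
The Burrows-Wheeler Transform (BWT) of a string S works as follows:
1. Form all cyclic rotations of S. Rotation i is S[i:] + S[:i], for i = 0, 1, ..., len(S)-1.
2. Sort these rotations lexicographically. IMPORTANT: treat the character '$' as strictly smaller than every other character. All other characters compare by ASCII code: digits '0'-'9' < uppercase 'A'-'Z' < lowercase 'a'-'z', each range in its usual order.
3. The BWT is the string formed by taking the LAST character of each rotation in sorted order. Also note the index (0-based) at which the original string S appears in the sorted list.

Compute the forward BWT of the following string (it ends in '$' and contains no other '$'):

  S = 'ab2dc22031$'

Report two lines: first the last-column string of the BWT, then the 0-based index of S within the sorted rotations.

All 11 rotations (rotation i = S[i:]+S[:i]):
  rot[0] = ab2dc22031$
  rot[1] = b2dc22031$a
  rot[2] = 2dc22031$ab
  rot[3] = dc22031$ab2
  rot[4] = c22031$ab2d
  rot[5] = 22031$ab2dc
  rot[6] = 2031$ab2dc2
  rot[7] = 031$ab2dc22
  rot[8] = 31$ab2dc220
  rot[9] = 1$ab2dc2203
  rot[10] = $ab2dc22031
Sorted (with $ < everything):
  sorted[0] = $ab2dc22031  (last char: '1')
  sorted[1] = 031$ab2dc22  (last char: '2')
  sorted[2] = 1$ab2dc2203  (last char: '3')
  sorted[3] = 2031$ab2dc2  (last char: '2')
  sorted[4] = 22031$ab2dc  (last char: 'c')
  sorted[5] = 2dc22031$ab  (last char: 'b')
  sorted[6] = 31$ab2dc220  (last char: '0')
  sorted[7] = ab2dc22031$  (last char: '$')
  sorted[8] = b2dc22031$a  (last char: 'a')
  sorted[9] = c22031$ab2d  (last char: 'd')
  sorted[10] = dc22031$ab2  (last char: '2')
Last column: 1232cb0$ad2
Original string S is at sorted index 7

Answer: 1232cb0$ad2
7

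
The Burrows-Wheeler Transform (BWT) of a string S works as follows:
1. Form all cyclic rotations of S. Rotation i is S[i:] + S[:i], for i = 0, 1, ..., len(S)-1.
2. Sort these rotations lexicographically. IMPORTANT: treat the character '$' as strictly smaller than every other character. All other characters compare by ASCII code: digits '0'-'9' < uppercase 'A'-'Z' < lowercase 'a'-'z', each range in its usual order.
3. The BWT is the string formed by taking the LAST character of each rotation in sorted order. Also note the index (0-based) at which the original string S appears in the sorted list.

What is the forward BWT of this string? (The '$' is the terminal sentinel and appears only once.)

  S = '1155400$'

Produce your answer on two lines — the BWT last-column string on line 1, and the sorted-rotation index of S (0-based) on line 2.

All 8 rotations (rotation i = S[i:]+S[:i]):
  rot[0] = 1155400$
  rot[1] = 155400$1
  rot[2] = 55400$11
  rot[3] = 5400$115
  rot[4] = 400$1155
  rot[5] = 00$11554
  rot[6] = 0$115540
  rot[7] = $1155400
Sorted (with $ < everything):
  sorted[0] = $1155400  (last char: '0')
  sorted[1] = 0$115540  (last char: '0')
  sorted[2] = 00$11554  (last char: '4')
  sorted[3] = 1155400$  (last char: '$')
  sorted[4] = 155400$1  (last char: '1')
  sorted[5] = 400$1155  (last char: '5')
  sorted[6] = 5400$115  (last char: '5')
  sorted[7] = 55400$11  (last char: '1')
Last column: 004$1551
Original string S is at sorted index 3

Answer: 004$1551
3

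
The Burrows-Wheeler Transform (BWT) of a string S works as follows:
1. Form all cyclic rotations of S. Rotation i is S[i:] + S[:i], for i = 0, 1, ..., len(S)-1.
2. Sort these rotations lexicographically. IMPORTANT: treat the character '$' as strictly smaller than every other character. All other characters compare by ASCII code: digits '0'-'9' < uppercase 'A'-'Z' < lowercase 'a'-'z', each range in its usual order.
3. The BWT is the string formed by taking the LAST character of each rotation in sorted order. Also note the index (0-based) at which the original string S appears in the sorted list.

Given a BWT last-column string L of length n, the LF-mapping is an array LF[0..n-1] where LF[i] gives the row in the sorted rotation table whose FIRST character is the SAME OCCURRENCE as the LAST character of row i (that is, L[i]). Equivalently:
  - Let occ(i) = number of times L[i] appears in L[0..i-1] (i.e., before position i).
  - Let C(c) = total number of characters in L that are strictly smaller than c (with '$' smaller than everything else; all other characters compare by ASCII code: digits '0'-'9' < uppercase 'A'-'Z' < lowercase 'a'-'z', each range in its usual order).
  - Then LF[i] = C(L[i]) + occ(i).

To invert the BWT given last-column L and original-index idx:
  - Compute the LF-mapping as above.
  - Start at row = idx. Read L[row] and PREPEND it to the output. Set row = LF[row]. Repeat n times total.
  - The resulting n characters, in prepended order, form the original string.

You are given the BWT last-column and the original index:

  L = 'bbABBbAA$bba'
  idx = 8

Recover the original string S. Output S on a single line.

Answer: bAAabbbBBAb$

Derivation:
LF mapping: 7 8 1 4 5 9 2 3 0 10 11 6
Walk LF starting at row 8, prepending L[row]:
  step 1: row=8, L[8]='$', prepend. Next row=LF[8]=0
  step 2: row=0, L[0]='b', prepend. Next row=LF[0]=7
  step 3: row=7, L[7]='A', prepend. Next row=LF[7]=3
  step 4: row=3, L[3]='B', prepend. Next row=LF[3]=4
  step 5: row=4, L[4]='B', prepend. Next row=LF[4]=5
  step 6: row=5, L[5]='b', prepend. Next row=LF[5]=9
  step 7: row=9, L[9]='b', prepend. Next row=LF[9]=10
  step 8: row=10, L[10]='b', prepend. Next row=LF[10]=11
  step 9: row=11, L[11]='a', prepend. Next row=LF[11]=6
  step 10: row=6, L[6]='A', prepend. Next row=LF[6]=2
  step 11: row=2, L[2]='A', prepend. Next row=LF[2]=1
  step 12: row=1, L[1]='b', prepend. Next row=LF[1]=8
Reversed output: bAAabbbBBAb$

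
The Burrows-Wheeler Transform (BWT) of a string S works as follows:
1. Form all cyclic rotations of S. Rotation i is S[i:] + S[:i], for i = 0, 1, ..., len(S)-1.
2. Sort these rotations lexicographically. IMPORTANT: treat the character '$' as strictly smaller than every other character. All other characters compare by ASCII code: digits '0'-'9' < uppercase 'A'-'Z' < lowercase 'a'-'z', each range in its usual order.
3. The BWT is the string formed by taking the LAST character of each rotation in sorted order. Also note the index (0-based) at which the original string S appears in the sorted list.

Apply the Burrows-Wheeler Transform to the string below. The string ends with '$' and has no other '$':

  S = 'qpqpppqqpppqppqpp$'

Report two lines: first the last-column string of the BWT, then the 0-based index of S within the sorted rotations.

All 18 rotations (rotation i = S[i:]+S[:i]):
  rot[0] = qpqpppqqpppqppqpp$
  rot[1] = pqpppqqpppqppqpp$q
  rot[2] = qpppqqpppqppqpp$qp
  rot[3] = pppqqpppqppqpp$qpq
  rot[4] = ppqqpppqppqpp$qpqp
  rot[5] = pqqpppqppqpp$qpqpp
  rot[6] = qqpppqppqpp$qpqppp
  rot[7] = qpppqppqpp$qpqpppq
  rot[8] = pppqppqpp$qpqpppqq
  rot[9] = ppqppqpp$qpqpppqqp
  rot[10] = pqppqpp$qpqpppqqpp
  rot[11] = qppqpp$qpqpppqqppp
  rot[12] = ppqpp$qpqpppqqpppq
  rot[13] = pqpp$qpqpppqqpppqp
  rot[14] = qpp$qpqpppqqpppqpp
  rot[15] = pp$qpqpppqqpppqppq
  rot[16] = p$qpqpppqqpppqppqp
  rot[17] = $qpqpppqqpppqppqpp
Sorted (with $ < everything):
  sorted[0] = $qpqpppqqpppqppqpp  (last char: 'p')
  sorted[1] = p$qpqpppqqpppqppqp  (last char: 'p')
  sorted[2] = pp$qpqpppqqpppqppq  (last char: 'q')
  sorted[3] = pppqppqpp$qpqpppqq  (last char: 'q')
  sorted[4] = pppqqpppqppqpp$qpq  (last char: 'q')
  sorted[5] = ppqpp$qpqpppqqpppq  (last char: 'q')
  sorted[6] = ppqppqpp$qpqpppqqp  (last char: 'p')
  sorted[7] = ppqqpppqppqpp$qpqp  (last char: 'p')
  sorted[8] = pqpp$qpqpppqqpppqp  (last char: 'p')
  sorted[9] = pqpppqqpppqppqpp$q  (last char: 'q')
  sorted[10] = pqppqpp$qpqpppqqpp  (last char: 'p')
  sorted[11] = pqqpppqppqpp$qpqpp  (last char: 'p')
  sorted[12] = qpp$qpqpppqqpppqpp  (last char: 'p')
  sorted[13] = qpppqppqpp$qpqpppq  (last char: 'q')
  sorted[14] = qpppqqpppqppqpp$qp  (last char: 'p')
  sorted[15] = qppqpp$qpqpppqqppp  (last char: 'p')
  sorted[16] = qpqpppqqpppqppqpp$  (last char: '$')
  sorted[17] = qqpppqppqpp$qpqppp  (last char: 'p')
Last column: ppqqqqpppqpppqpp$p
Original string S is at sorted index 16

Answer: ppqqqqpppqpppqpp$p
16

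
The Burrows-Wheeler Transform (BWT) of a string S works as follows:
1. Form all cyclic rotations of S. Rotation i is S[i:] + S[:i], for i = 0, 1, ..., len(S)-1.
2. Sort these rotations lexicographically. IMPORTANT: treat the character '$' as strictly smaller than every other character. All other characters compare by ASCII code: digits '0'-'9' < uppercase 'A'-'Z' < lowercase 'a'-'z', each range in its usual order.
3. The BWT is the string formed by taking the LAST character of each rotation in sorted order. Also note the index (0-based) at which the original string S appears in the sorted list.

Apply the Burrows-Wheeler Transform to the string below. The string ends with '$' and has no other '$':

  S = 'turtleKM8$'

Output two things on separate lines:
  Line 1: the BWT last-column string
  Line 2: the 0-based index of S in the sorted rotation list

Answer: 8MeKltur$t
8

Derivation:
All 10 rotations (rotation i = S[i:]+S[:i]):
  rot[0] = turtleKM8$
  rot[1] = urtleKM8$t
  rot[2] = rtleKM8$tu
  rot[3] = tleKM8$tur
  rot[4] = leKM8$turt
  rot[5] = eKM8$turtl
  rot[6] = KM8$turtle
  rot[7] = M8$turtleK
  rot[8] = 8$turtleKM
  rot[9] = $turtleKM8
Sorted (with $ < everything):
  sorted[0] = $turtleKM8  (last char: '8')
  sorted[1] = 8$turtleKM  (last char: 'M')
  sorted[2] = KM8$turtle  (last char: 'e')
  sorted[3] = M8$turtleK  (last char: 'K')
  sorted[4] = eKM8$turtl  (last char: 'l')
  sorted[5] = leKM8$turt  (last char: 't')
  sorted[6] = rtleKM8$tu  (last char: 'u')
  sorted[7] = tleKM8$tur  (last char: 'r')
  sorted[8] = turtleKM8$  (last char: '$')
  sorted[9] = urtleKM8$t  (last char: 't')
Last column: 8MeKltur$t
Original string S is at sorted index 8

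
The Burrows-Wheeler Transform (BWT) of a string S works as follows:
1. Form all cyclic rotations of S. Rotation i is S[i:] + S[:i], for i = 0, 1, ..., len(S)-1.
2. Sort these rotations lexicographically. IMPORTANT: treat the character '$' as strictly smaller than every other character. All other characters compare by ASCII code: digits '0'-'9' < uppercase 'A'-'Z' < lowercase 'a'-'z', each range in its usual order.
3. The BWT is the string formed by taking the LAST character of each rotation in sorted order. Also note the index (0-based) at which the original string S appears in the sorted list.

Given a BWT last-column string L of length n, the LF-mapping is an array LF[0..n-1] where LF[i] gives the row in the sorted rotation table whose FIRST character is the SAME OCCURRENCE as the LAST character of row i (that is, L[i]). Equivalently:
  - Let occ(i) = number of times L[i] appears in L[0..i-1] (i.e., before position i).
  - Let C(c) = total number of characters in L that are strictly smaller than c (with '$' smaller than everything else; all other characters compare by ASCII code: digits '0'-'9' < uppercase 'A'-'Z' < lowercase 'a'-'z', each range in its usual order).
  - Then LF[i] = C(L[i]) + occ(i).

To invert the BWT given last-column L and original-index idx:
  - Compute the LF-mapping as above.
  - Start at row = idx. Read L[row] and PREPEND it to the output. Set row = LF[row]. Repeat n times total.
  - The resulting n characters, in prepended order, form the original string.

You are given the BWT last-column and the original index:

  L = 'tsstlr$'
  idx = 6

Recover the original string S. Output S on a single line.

Answer: tslsrt$

Derivation:
LF mapping: 5 3 4 6 1 2 0
Walk LF starting at row 6, prepending L[row]:
  step 1: row=6, L[6]='$', prepend. Next row=LF[6]=0
  step 2: row=0, L[0]='t', prepend. Next row=LF[0]=5
  step 3: row=5, L[5]='r', prepend. Next row=LF[5]=2
  step 4: row=2, L[2]='s', prepend. Next row=LF[2]=4
  step 5: row=4, L[4]='l', prepend. Next row=LF[4]=1
  step 6: row=1, L[1]='s', prepend. Next row=LF[1]=3
  step 7: row=3, L[3]='t', prepend. Next row=LF[3]=6
Reversed output: tslsrt$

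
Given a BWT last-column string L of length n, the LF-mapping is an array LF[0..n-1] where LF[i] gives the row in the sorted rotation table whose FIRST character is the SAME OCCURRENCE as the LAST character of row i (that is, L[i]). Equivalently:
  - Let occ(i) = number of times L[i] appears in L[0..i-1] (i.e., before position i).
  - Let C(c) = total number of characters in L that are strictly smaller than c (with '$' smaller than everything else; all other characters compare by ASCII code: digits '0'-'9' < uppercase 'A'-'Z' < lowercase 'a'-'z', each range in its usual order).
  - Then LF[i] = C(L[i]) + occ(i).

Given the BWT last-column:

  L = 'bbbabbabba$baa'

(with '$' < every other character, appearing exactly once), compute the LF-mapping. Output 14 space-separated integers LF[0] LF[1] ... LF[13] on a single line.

Char counts: '$':1, 'a':5, 'b':8
C (first-col start): C('$')=0, C('a')=1, C('b')=6
L[0]='b': occ=0, LF[0]=C('b')+0=6+0=6
L[1]='b': occ=1, LF[1]=C('b')+1=6+1=7
L[2]='b': occ=2, LF[2]=C('b')+2=6+2=8
L[3]='a': occ=0, LF[3]=C('a')+0=1+0=1
L[4]='b': occ=3, LF[4]=C('b')+3=6+3=9
L[5]='b': occ=4, LF[5]=C('b')+4=6+4=10
L[6]='a': occ=1, LF[6]=C('a')+1=1+1=2
L[7]='b': occ=5, LF[7]=C('b')+5=6+5=11
L[8]='b': occ=6, LF[8]=C('b')+6=6+6=12
L[9]='a': occ=2, LF[9]=C('a')+2=1+2=3
L[10]='$': occ=0, LF[10]=C('$')+0=0+0=0
L[11]='b': occ=7, LF[11]=C('b')+7=6+7=13
L[12]='a': occ=3, LF[12]=C('a')+3=1+3=4
L[13]='a': occ=4, LF[13]=C('a')+4=1+4=5

Answer: 6 7 8 1 9 10 2 11 12 3 0 13 4 5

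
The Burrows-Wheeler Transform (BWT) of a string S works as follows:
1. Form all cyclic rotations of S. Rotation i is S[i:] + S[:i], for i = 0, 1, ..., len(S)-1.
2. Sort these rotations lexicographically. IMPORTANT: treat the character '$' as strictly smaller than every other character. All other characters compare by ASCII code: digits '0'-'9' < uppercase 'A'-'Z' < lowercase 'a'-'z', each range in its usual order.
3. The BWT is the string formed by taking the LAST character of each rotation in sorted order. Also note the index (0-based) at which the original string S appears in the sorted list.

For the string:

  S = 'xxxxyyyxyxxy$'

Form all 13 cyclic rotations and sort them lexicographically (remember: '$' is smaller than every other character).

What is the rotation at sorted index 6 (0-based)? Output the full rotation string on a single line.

All 13 rotations (rotation i = S[i:]+S[:i]):
  rot[0] = xxxxyyyxyxxy$
  rot[1] = xxxyyyxyxxy$x
  rot[2] = xxyyyxyxxy$xx
  rot[3] = xyyyxyxxy$xxx
  rot[4] = yyyxyxxy$xxxx
  rot[5] = yyxyxxy$xxxxy
  rot[6] = yxyxxy$xxxxyy
  rot[7] = xyxxy$xxxxyyy
  rot[8] = yxxy$xxxxyyyx
  rot[9] = xxy$xxxxyyyxy
  rot[10] = xy$xxxxyyyxyx
  rot[11] = y$xxxxyyyxyxx
  rot[12] = $xxxxyyyxyxxy
Sorted (with $ < everything):
  sorted[0] = $xxxxyyyxyxxy
  sorted[1] = xxxxyyyxyxxy$
  sorted[2] = xxxyyyxyxxy$x
  sorted[3] = xxy$xxxxyyyxy
  sorted[4] = xxyyyxyxxy$xx
  sorted[5] = xy$xxxxyyyxyx
  sorted[6] = xyxxy$xxxxyyy
  sorted[7] = xyyyxyxxy$xxx
  sorted[8] = y$xxxxyyyxyxx
  sorted[9] = yxxy$xxxxyyyx
  sorted[10] = yxyxxy$xxxxyy
  sorted[11] = yyxyxxy$xxxxy
  sorted[12] = yyyxyxxy$xxxx
sorted[6] = xyxxy$xxxxyyy

Answer: xyxxy$xxxxyyy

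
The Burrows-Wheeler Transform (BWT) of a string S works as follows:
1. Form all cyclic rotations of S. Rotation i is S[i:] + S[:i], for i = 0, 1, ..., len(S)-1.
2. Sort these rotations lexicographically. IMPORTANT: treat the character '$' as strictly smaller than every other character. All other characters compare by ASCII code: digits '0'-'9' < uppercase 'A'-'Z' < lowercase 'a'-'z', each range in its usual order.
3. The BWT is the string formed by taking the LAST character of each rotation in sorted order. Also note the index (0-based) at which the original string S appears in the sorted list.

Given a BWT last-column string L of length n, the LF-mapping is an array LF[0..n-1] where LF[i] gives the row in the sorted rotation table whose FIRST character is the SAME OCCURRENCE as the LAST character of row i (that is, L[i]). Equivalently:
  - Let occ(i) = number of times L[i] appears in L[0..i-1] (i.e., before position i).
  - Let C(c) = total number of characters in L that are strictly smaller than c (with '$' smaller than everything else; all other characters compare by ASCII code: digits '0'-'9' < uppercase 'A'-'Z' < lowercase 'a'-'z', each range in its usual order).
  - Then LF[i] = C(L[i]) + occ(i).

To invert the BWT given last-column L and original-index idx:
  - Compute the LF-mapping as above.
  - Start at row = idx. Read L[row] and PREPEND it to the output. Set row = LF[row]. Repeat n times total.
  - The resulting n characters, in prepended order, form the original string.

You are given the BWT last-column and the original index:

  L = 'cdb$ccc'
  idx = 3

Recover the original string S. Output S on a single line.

LF mapping: 2 6 1 0 3 4 5
Walk LF starting at row 3, prepending L[row]:
  step 1: row=3, L[3]='$', prepend. Next row=LF[3]=0
  step 2: row=0, L[0]='c', prepend. Next row=LF[0]=2
  step 3: row=2, L[2]='b', prepend. Next row=LF[2]=1
  step 4: row=1, L[1]='d', prepend. Next row=LF[1]=6
  step 5: row=6, L[6]='c', prepend. Next row=LF[6]=5
  step 6: row=5, L[5]='c', prepend. Next row=LF[5]=4
  step 7: row=4, L[4]='c', prepend. Next row=LF[4]=3
Reversed output: cccdbc$

Answer: cccdbc$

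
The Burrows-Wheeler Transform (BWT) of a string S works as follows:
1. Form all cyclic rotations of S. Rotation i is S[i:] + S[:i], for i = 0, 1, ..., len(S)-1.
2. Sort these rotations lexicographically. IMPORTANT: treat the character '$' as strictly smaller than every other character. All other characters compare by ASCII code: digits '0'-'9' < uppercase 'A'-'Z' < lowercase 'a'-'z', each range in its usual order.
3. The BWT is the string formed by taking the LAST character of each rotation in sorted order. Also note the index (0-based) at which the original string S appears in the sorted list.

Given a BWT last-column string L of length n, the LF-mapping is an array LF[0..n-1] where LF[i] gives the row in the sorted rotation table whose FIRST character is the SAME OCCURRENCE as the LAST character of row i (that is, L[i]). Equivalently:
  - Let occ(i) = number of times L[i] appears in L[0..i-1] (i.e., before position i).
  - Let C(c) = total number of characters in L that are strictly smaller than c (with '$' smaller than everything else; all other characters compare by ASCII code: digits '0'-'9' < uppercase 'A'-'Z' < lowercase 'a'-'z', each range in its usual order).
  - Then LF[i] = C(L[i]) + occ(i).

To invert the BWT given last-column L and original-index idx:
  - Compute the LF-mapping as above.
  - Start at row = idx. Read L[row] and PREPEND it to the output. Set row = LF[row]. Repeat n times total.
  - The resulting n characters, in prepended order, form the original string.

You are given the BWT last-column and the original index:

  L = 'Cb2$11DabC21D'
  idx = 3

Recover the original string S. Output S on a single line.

Answer: 1b1212aCDbDC$

Derivation:
LF mapping: 6 11 4 0 1 2 8 10 12 7 5 3 9
Walk LF starting at row 3, prepending L[row]:
  step 1: row=3, L[3]='$', prepend. Next row=LF[3]=0
  step 2: row=0, L[0]='C', prepend. Next row=LF[0]=6
  step 3: row=6, L[6]='D', prepend. Next row=LF[6]=8
  step 4: row=8, L[8]='b', prepend. Next row=LF[8]=12
  step 5: row=12, L[12]='D', prepend. Next row=LF[12]=9
  step 6: row=9, L[9]='C', prepend. Next row=LF[9]=7
  step 7: row=7, L[7]='a', prepend. Next row=LF[7]=10
  step 8: row=10, L[10]='2', prepend. Next row=LF[10]=5
  step 9: row=5, L[5]='1', prepend. Next row=LF[5]=2
  step 10: row=2, L[2]='2', prepend. Next row=LF[2]=4
  step 11: row=4, L[4]='1', prepend. Next row=LF[4]=1
  step 12: row=1, L[1]='b', prepend. Next row=LF[1]=11
  step 13: row=11, L[11]='1', prepend. Next row=LF[11]=3
Reversed output: 1b1212aCDbDC$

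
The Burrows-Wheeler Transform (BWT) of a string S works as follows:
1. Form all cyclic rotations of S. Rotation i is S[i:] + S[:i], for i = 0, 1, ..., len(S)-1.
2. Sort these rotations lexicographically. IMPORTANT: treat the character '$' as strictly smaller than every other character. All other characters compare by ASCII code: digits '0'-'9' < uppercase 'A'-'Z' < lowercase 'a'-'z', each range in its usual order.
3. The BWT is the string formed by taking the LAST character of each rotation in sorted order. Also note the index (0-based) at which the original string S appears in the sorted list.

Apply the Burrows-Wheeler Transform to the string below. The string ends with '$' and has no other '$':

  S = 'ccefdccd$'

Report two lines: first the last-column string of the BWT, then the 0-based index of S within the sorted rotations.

Answer: dd$cccfce
2

Derivation:
All 9 rotations (rotation i = S[i:]+S[:i]):
  rot[0] = ccefdccd$
  rot[1] = cefdccd$c
  rot[2] = efdccd$cc
  rot[3] = fdccd$cce
  rot[4] = dccd$ccef
  rot[5] = ccd$ccefd
  rot[6] = cd$ccefdc
  rot[7] = d$ccefdcc
  rot[8] = $ccefdccd
Sorted (with $ < everything):
  sorted[0] = $ccefdccd  (last char: 'd')
  sorted[1] = ccd$ccefd  (last char: 'd')
  sorted[2] = ccefdccd$  (last char: '$')
  sorted[3] = cd$ccefdc  (last char: 'c')
  sorted[4] = cefdccd$c  (last char: 'c')
  sorted[5] = d$ccefdcc  (last char: 'c')
  sorted[6] = dccd$ccef  (last char: 'f')
  sorted[7] = efdccd$cc  (last char: 'c')
  sorted[8] = fdccd$cce  (last char: 'e')
Last column: dd$cccfce
Original string S is at sorted index 2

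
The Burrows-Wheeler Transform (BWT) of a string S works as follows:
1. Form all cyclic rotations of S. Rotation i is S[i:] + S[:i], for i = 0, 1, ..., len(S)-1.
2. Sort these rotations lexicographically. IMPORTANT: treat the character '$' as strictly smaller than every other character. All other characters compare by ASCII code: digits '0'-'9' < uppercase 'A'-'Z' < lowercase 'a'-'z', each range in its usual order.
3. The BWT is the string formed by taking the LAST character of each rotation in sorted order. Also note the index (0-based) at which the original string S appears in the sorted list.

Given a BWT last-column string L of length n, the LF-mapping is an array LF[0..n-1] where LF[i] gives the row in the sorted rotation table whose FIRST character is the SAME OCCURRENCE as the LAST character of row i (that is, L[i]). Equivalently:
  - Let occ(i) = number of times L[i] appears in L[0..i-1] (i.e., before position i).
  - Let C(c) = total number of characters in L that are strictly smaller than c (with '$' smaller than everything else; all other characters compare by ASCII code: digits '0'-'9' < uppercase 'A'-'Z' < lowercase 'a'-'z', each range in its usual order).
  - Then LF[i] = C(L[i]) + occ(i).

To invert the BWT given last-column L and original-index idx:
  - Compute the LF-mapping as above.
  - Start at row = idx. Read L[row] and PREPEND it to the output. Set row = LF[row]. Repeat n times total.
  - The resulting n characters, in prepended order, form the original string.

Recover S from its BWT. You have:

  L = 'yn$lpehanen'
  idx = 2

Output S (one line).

LF mapping: 10 6 0 5 9 2 4 1 7 3 8
Walk LF starting at row 2, prepending L[row]:
  step 1: row=2, L[2]='$', prepend. Next row=LF[2]=0
  step 2: row=0, L[0]='y', prepend. Next row=LF[0]=10
  step 3: row=10, L[10]='n', prepend. Next row=LF[10]=8
  step 4: row=8, L[8]='n', prepend. Next row=LF[8]=7
  step 5: row=7, L[7]='a', prepend. Next row=LF[7]=1
  step 6: row=1, L[1]='n', prepend. Next row=LF[1]=6
  step 7: row=6, L[6]='h', prepend. Next row=LF[6]=4
  step 8: row=4, L[4]='p', prepend. Next row=LF[4]=9
  step 9: row=9, L[9]='e', prepend. Next row=LF[9]=3
  step 10: row=3, L[3]='l', prepend. Next row=LF[3]=5
  step 11: row=5, L[5]='e', prepend. Next row=LF[5]=2
Reversed output: elephnanny$

Answer: elephnanny$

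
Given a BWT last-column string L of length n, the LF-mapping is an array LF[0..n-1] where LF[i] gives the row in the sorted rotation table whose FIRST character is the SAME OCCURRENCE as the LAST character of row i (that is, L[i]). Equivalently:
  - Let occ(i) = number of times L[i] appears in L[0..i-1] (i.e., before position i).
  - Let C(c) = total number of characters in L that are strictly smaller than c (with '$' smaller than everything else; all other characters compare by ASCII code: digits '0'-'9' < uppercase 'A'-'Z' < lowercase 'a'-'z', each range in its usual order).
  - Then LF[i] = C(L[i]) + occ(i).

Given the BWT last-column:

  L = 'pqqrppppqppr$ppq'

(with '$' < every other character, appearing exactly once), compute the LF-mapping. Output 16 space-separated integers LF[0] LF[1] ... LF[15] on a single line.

Char counts: '$':1, 'p':9, 'q':4, 'r':2
C (first-col start): C('$')=0, C('p')=1, C('q')=10, C('r')=14
L[0]='p': occ=0, LF[0]=C('p')+0=1+0=1
L[1]='q': occ=0, LF[1]=C('q')+0=10+0=10
L[2]='q': occ=1, LF[2]=C('q')+1=10+1=11
L[3]='r': occ=0, LF[3]=C('r')+0=14+0=14
L[4]='p': occ=1, LF[4]=C('p')+1=1+1=2
L[5]='p': occ=2, LF[5]=C('p')+2=1+2=3
L[6]='p': occ=3, LF[6]=C('p')+3=1+3=4
L[7]='p': occ=4, LF[7]=C('p')+4=1+4=5
L[8]='q': occ=2, LF[8]=C('q')+2=10+2=12
L[9]='p': occ=5, LF[9]=C('p')+5=1+5=6
L[10]='p': occ=6, LF[10]=C('p')+6=1+6=7
L[11]='r': occ=1, LF[11]=C('r')+1=14+1=15
L[12]='$': occ=0, LF[12]=C('$')+0=0+0=0
L[13]='p': occ=7, LF[13]=C('p')+7=1+7=8
L[14]='p': occ=8, LF[14]=C('p')+8=1+8=9
L[15]='q': occ=3, LF[15]=C('q')+3=10+3=13

Answer: 1 10 11 14 2 3 4 5 12 6 7 15 0 8 9 13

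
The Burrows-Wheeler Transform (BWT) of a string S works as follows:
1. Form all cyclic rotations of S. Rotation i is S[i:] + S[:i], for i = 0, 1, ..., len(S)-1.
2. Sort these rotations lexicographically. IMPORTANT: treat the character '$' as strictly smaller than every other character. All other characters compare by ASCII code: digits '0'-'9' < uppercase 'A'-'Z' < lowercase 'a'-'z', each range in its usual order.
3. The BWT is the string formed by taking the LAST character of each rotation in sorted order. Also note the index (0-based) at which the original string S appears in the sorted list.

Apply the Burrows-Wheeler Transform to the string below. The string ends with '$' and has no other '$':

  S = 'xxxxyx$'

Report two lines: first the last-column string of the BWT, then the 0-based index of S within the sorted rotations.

All 7 rotations (rotation i = S[i:]+S[:i]):
  rot[0] = xxxxyx$
  rot[1] = xxxyx$x
  rot[2] = xxyx$xx
  rot[3] = xyx$xxx
  rot[4] = yx$xxxx
  rot[5] = x$xxxxy
  rot[6] = $xxxxyx
Sorted (with $ < everything):
  sorted[0] = $xxxxyx  (last char: 'x')
  sorted[1] = x$xxxxy  (last char: 'y')
  sorted[2] = xxxxyx$  (last char: '$')
  sorted[3] = xxxyx$x  (last char: 'x')
  sorted[4] = xxyx$xx  (last char: 'x')
  sorted[5] = xyx$xxx  (last char: 'x')
  sorted[6] = yx$xxxx  (last char: 'x')
Last column: xy$xxxx
Original string S is at sorted index 2

Answer: xy$xxxx
2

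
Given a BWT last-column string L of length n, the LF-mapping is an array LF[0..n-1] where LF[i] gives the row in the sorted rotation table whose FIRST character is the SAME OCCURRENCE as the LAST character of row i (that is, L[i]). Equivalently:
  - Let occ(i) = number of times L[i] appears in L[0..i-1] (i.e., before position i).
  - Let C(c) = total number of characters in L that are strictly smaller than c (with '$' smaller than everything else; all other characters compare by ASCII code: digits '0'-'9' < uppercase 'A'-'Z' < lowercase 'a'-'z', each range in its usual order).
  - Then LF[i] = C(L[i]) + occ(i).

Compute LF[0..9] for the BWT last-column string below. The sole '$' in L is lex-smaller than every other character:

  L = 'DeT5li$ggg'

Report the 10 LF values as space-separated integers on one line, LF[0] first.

Char counts: '$':1, '5':1, 'D':1, 'T':1, 'e':1, 'g':3, 'i':1, 'l':1
C (first-col start): C('$')=0, C('5')=1, C('D')=2, C('T')=3, C('e')=4, C('g')=5, C('i')=8, C('l')=9
L[0]='D': occ=0, LF[0]=C('D')+0=2+0=2
L[1]='e': occ=0, LF[1]=C('e')+0=4+0=4
L[2]='T': occ=0, LF[2]=C('T')+0=3+0=3
L[3]='5': occ=0, LF[3]=C('5')+0=1+0=1
L[4]='l': occ=0, LF[4]=C('l')+0=9+0=9
L[5]='i': occ=0, LF[5]=C('i')+0=8+0=8
L[6]='$': occ=0, LF[6]=C('$')+0=0+0=0
L[7]='g': occ=0, LF[7]=C('g')+0=5+0=5
L[8]='g': occ=1, LF[8]=C('g')+1=5+1=6
L[9]='g': occ=2, LF[9]=C('g')+2=5+2=7

Answer: 2 4 3 1 9 8 0 5 6 7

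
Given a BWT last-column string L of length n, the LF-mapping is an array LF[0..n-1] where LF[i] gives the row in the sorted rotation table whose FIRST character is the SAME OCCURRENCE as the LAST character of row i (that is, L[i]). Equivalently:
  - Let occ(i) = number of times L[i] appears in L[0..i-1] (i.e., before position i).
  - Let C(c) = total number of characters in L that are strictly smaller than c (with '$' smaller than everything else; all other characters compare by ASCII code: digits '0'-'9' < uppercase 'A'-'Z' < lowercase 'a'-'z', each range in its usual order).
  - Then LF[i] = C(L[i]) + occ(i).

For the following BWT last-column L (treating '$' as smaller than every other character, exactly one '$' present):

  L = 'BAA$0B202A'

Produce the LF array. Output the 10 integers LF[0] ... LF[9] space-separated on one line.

Answer: 8 5 6 0 1 9 3 2 4 7

Derivation:
Char counts: '$':1, '0':2, '2':2, 'A':3, 'B':2
C (first-col start): C('$')=0, C('0')=1, C('2')=3, C('A')=5, C('B')=8
L[0]='B': occ=0, LF[0]=C('B')+0=8+0=8
L[1]='A': occ=0, LF[1]=C('A')+0=5+0=5
L[2]='A': occ=1, LF[2]=C('A')+1=5+1=6
L[3]='$': occ=0, LF[3]=C('$')+0=0+0=0
L[4]='0': occ=0, LF[4]=C('0')+0=1+0=1
L[5]='B': occ=1, LF[5]=C('B')+1=8+1=9
L[6]='2': occ=0, LF[6]=C('2')+0=3+0=3
L[7]='0': occ=1, LF[7]=C('0')+1=1+1=2
L[8]='2': occ=1, LF[8]=C('2')+1=3+1=4
L[9]='A': occ=2, LF[9]=C('A')+2=5+2=7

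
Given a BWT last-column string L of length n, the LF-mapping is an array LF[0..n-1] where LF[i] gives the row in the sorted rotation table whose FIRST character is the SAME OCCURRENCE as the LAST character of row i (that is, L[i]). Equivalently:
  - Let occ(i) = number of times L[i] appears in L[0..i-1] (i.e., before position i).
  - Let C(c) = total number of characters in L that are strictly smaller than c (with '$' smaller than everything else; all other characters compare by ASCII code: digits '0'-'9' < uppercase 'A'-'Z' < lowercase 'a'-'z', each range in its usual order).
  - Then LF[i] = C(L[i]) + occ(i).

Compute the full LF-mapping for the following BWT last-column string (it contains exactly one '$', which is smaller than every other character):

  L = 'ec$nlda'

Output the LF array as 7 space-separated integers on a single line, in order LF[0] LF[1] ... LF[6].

Char counts: '$':1, 'a':1, 'c':1, 'd':1, 'e':1, 'l':1, 'n':1
C (first-col start): C('$')=0, C('a')=1, C('c')=2, C('d')=3, C('e')=4, C('l')=5, C('n')=6
L[0]='e': occ=0, LF[0]=C('e')+0=4+0=4
L[1]='c': occ=0, LF[1]=C('c')+0=2+0=2
L[2]='$': occ=0, LF[2]=C('$')+0=0+0=0
L[3]='n': occ=0, LF[3]=C('n')+0=6+0=6
L[4]='l': occ=0, LF[4]=C('l')+0=5+0=5
L[5]='d': occ=0, LF[5]=C('d')+0=3+0=3
L[6]='a': occ=0, LF[6]=C('a')+0=1+0=1

Answer: 4 2 0 6 5 3 1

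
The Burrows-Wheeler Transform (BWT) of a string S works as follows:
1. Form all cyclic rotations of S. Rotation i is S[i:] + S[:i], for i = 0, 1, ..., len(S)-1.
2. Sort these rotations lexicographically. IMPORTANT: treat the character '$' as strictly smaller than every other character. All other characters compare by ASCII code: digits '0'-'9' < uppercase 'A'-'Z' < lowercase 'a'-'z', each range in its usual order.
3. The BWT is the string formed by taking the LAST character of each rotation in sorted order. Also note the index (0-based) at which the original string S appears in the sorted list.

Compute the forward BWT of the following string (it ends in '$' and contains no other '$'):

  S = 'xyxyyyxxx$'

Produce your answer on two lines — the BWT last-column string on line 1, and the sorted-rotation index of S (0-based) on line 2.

Answer: xxxy$yyxyx
4

Derivation:
All 10 rotations (rotation i = S[i:]+S[:i]):
  rot[0] = xyxyyyxxx$
  rot[1] = yxyyyxxx$x
  rot[2] = xyyyxxx$xy
  rot[3] = yyyxxx$xyx
  rot[4] = yyxxx$xyxy
  rot[5] = yxxx$xyxyy
  rot[6] = xxx$xyxyyy
  rot[7] = xx$xyxyyyx
  rot[8] = x$xyxyyyxx
  rot[9] = $xyxyyyxxx
Sorted (with $ < everything):
  sorted[0] = $xyxyyyxxx  (last char: 'x')
  sorted[1] = x$xyxyyyxx  (last char: 'x')
  sorted[2] = xx$xyxyyyx  (last char: 'x')
  sorted[3] = xxx$xyxyyy  (last char: 'y')
  sorted[4] = xyxyyyxxx$  (last char: '$')
  sorted[5] = xyyyxxx$xy  (last char: 'y')
  sorted[6] = yxxx$xyxyy  (last char: 'y')
  sorted[7] = yxyyyxxx$x  (last char: 'x')
  sorted[8] = yyxxx$xyxy  (last char: 'y')
  sorted[9] = yyyxxx$xyx  (last char: 'x')
Last column: xxxy$yyxyx
Original string S is at sorted index 4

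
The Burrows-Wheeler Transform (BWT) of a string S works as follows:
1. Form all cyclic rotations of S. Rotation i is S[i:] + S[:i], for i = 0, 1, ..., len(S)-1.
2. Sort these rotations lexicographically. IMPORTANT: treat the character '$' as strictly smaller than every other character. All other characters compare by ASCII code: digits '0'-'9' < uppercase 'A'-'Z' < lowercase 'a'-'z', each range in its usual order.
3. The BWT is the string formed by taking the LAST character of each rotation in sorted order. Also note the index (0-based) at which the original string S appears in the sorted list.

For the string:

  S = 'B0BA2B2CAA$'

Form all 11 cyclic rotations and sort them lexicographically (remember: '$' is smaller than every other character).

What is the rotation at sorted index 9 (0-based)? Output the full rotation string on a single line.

All 11 rotations (rotation i = S[i:]+S[:i]):
  rot[0] = B0BA2B2CAA$
  rot[1] = 0BA2B2CAA$B
  rot[2] = BA2B2CAA$B0
  rot[3] = A2B2CAA$B0B
  rot[4] = 2B2CAA$B0BA
  rot[5] = B2CAA$B0BA2
  rot[6] = 2CAA$B0BA2B
  rot[7] = CAA$B0BA2B2
  rot[8] = AA$B0BA2B2C
  rot[9] = A$B0BA2B2CA
  rot[10] = $B0BA2B2CAA
Sorted (with $ < everything):
  sorted[0] = $B0BA2B2CAA
  sorted[1] = 0BA2B2CAA$B
  sorted[2] = 2B2CAA$B0BA
  sorted[3] = 2CAA$B0BA2B
  sorted[4] = A$B0BA2B2CA
  sorted[5] = A2B2CAA$B0B
  sorted[6] = AA$B0BA2B2C
  sorted[7] = B0BA2B2CAA$
  sorted[8] = B2CAA$B0BA2
  sorted[9] = BA2B2CAA$B0
  sorted[10] = CAA$B0BA2B2
sorted[9] = BA2B2CAA$B0

Answer: BA2B2CAA$B0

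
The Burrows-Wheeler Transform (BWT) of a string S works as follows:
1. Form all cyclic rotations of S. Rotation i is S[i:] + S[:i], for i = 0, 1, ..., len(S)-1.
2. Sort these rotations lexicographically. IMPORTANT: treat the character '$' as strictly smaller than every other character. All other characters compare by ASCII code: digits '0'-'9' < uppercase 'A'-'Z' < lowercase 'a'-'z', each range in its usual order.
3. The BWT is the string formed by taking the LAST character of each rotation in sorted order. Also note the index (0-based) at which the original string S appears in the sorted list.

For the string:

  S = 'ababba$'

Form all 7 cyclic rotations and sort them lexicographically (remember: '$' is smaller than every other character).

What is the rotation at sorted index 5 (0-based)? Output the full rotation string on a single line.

All 7 rotations (rotation i = S[i:]+S[:i]):
  rot[0] = ababba$
  rot[1] = babba$a
  rot[2] = abba$ab
  rot[3] = bba$aba
  rot[4] = ba$abab
  rot[5] = a$ababb
  rot[6] = $ababba
Sorted (with $ < everything):
  sorted[0] = $ababba
  sorted[1] = a$ababb
  sorted[2] = ababba$
  sorted[3] = abba$ab
  sorted[4] = ba$abab
  sorted[5] = babba$a
  sorted[6] = bba$aba
sorted[5] = babba$a

Answer: babba$a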